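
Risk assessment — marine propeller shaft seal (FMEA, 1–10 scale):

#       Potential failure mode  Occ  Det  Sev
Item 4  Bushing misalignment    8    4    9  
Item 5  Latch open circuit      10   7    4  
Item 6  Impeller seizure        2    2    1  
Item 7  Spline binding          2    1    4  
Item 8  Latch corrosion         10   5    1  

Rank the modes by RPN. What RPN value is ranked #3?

50

RPN = Severity × Occurrence × Detection:
  Item 4: 9 × 8 × 4 = 288
  Item 5: 4 × 10 × 7 = 280
  Item 6: 1 × 2 × 2 = 4
  Item 7: 4 × 2 × 1 = 8
  Item 8: 1 × 10 × 5 = 50
Sorted descending: 288, 280, 50, 8, 4.
The third-highest RPN is 50 (Item 8).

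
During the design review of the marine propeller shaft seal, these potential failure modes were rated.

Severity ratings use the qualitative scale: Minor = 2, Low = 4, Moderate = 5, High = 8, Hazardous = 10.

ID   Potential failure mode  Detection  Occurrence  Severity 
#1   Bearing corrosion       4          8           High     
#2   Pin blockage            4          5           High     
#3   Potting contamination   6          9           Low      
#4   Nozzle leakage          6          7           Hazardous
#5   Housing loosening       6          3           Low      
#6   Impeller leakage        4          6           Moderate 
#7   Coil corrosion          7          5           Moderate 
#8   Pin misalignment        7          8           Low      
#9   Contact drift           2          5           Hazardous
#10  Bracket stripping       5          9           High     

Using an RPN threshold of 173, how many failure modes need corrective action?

RPN = Severity × Occurrence × Detection:
  #1: 8 × 8 × 4 = 256
  #2: 8 × 5 × 4 = 160
  #3: 4 × 9 × 6 = 216
  #4: 10 × 7 × 6 = 420
  #5: 4 × 3 × 6 = 72
  #6: 5 × 6 × 4 = 120
  #7: 5 × 5 × 7 = 175
  #8: 4 × 8 × 7 = 224
  #9: 10 × 5 × 2 = 100
  #10: 8 × 9 × 5 = 360
Modes with RPN ≥ 173: #1 (256), #3 (216), #4 (420), #7 (175), #8 (224), #10 (360) → 6.

6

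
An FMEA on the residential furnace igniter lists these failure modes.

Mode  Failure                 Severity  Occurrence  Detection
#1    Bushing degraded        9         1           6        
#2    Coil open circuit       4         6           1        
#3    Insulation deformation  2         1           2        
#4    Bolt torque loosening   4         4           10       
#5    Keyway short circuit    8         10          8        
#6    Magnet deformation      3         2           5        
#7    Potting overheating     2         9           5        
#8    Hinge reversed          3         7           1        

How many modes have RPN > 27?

RPN = Severity × Occurrence × Detection:
  #1: 9 × 1 × 6 = 54
  #2: 4 × 6 × 1 = 24
  #3: 2 × 1 × 2 = 4
  #4: 4 × 4 × 10 = 160
  #5: 8 × 10 × 8 = 640
  #6: 3 × 2 × 5 = 30
  #7: 2 × 9 × 5 = 90
  #8: 3 × 7 × 1 = 21
Modes with RPN > 27: #1 (54), #4 (160), #5 (640), #6 (30), #7 (90) → 5.

5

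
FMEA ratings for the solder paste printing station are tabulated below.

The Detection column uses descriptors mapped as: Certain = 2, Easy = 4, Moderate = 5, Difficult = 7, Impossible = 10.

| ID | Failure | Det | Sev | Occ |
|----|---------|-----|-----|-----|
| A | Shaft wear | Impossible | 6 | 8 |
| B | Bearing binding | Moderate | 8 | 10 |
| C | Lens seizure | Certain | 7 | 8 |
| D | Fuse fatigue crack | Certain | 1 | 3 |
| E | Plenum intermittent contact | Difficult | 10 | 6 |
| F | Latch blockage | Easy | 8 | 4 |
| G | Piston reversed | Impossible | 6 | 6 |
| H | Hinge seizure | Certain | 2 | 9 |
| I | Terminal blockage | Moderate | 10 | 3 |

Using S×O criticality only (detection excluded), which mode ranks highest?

B

Criticality = Severity × Occurrence:
  A: 6 × 8 = 48
  B: 8 × 10 = 80
  C: 7 × 8 = 56
  D: 1 × 3 = 3
  E: 10 × 6 = 60
  F: 8 × 4 = 32
  G: 6 × 6 = 36
  H: 2 × 9 = 18
  I: 10 × 3 = 30
Highest criticality is 80 → B.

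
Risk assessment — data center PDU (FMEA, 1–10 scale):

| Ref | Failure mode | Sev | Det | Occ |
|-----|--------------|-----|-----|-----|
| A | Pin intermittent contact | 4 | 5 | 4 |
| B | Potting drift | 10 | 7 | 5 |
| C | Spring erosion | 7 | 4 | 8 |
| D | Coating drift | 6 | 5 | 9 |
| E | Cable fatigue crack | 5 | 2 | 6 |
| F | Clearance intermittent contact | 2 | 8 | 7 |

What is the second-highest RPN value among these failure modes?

RPN = Severity × Occurrence × Detection:
  A: 4 × 4 × 5 = 80
  B: 10 × 5 × 7 = 350
  C: 7 × 8 × 4 = 224
  D: 6 × 9 × 5 = 270
  E: 5 × 6 × 2 = 60
  F: 2 × 7 × 8 = 112
Sorted descending: 350, 270, 224, 112, 80, 60.
The second-highest RPN is 270 (D).

270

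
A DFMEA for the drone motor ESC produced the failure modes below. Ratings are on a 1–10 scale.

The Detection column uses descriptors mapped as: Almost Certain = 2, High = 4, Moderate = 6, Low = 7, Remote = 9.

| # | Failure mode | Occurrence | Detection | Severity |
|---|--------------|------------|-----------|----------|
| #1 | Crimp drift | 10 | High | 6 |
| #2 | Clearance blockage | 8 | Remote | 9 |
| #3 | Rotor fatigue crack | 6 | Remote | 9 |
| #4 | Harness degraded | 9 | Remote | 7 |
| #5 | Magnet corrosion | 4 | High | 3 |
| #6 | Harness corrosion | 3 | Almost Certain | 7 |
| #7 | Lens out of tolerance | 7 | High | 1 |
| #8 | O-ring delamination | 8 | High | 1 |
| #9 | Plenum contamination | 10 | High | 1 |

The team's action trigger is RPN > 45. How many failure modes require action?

RPN = Severity × Occurrence × Detection:
  #1: 6 × 10 × 4 = 240
  #2: 9 × 8 × 9 = 648
  #3: 9 × 6 × 9 = 486
  #4: 7 × 9 × 9 = 567
  #5: 3 × 4 × 4 = 48
  #6: 7 × 3 × 2 = 42
  #7: 1 × 7 × 4 = 28
  #8: 1 × 8 × 4 = 32
  #9: 1 × 10 × 4 = 40
Modes with RPN > 45: #1 (240), #2 (648), #3 (486), #4 (567), #5 (48) → 5.

5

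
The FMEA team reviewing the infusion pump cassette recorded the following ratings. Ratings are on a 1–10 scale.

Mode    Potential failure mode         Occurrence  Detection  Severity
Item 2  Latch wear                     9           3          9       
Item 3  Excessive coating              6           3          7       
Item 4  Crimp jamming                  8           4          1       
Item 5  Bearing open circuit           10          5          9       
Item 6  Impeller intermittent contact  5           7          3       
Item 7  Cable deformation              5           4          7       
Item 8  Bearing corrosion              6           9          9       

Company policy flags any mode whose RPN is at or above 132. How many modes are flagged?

RPN = Severity × Occurrence × Detection:
  Item 2: 9 × 9 × 3 = 243
  Item 3: 7 × 6 × 3 = 126
  Item 4: 1 × 8 × 4 = 32
  Item 5: 9 × 10 × 5 = 450
  Item 6: 3 × 5 × 7 = 105
  Item 7: 7 × 5 × 4 = 140
  Item 8: 9 × 6 × 9 = 486
Modes with RPN ≥ 132: Item 2 (243), Item 5 (450), Item 7 (140), Item 8 (486) → 4.

4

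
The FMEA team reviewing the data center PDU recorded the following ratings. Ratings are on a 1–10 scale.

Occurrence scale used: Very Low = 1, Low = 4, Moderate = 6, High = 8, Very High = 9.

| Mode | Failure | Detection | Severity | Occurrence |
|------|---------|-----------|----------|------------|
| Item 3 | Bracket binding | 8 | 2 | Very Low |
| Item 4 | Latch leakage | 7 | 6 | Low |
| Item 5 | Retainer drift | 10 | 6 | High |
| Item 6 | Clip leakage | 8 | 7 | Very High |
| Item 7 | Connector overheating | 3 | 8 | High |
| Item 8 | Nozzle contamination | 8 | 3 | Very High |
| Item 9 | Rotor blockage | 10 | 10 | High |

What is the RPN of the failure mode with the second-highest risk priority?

RPN = Severity × Occurrence × Detection:
  Item 3: 2 × 1 × 8 = 16
  Item 4: 6 × 4 × 7 = 168
  Item 5: 6 × 8 × 10 = 480
  Item 6: 7 × 9 × 8 = 504
  Item 7: 8 × 8 × 3 = 192
  Item 8: 3 × 9 × 8 = 216
  Item 9: 10 × 8 × 10 = 800
Sorted descending: 800, 504, 480, 216, 192, 168, 16.
The second-highest RPN is 504 (Item 6).

504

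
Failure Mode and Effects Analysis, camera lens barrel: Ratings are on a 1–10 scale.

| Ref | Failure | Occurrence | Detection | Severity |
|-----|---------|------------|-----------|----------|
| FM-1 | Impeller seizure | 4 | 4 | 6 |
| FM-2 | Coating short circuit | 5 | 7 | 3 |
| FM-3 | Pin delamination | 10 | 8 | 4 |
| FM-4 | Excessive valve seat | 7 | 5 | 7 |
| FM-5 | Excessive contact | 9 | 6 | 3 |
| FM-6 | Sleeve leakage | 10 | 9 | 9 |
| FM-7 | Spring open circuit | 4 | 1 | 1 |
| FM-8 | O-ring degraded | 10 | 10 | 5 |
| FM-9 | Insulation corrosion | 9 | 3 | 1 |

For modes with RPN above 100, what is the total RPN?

2142

RPN = Severity × Occurrence × Detection:
  FM-1: 6 × 4 × 4 = 96
  FM-2: 3 × 5 × 7 = 105
  FM-3: 4 × 10 × 8 = 320
  FM-4: 7 × 7 × 5 = 245
  FM-5: 3 × 9 × 6 = 162
  FM-6: 9 × 10 × 9 = 810
  FM-7: 1 × 4 × 1 = 4
  FM-8: 5 × 10 × 10 = 500
  FM-9: 1 × 9 × 3 = 27
RPN > 100: FM-2 (105), FM-3 (320), FM-4 (245), FM-5 (162), FM-6 (810), FM-8 (500).
Sum: 105 + 320 + 245 + 162 + 810 + 500 = 2142.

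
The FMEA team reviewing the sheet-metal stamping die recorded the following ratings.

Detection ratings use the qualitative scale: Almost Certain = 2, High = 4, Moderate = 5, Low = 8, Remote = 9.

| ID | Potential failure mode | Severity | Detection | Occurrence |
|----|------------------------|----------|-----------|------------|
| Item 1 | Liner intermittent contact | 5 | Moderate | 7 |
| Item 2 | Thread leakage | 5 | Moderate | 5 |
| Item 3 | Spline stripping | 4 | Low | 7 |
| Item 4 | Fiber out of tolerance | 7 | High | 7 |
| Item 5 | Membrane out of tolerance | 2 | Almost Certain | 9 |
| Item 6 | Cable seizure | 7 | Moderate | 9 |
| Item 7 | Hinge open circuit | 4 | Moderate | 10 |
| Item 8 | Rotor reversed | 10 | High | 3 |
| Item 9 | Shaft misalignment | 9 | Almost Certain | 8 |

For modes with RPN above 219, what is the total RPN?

539

RPN = Severity × Occurrence × Detection:
  Item 1: 5 × 7 × 5 = 175
  Item 2: 5 × 5 × 5 = 125
  Item 3: 4 × 7 × 8 = 224
  Item 4: 7 × 7 × 4 = 196
  Item 5: 2 × 9 × 2 = 36
  Item 6: 7 × 9 × 5 = 315
  Item 7: 4 × 10 × 5 = 200
  Item 8: 10 × 3 × 4 = 120
  Item 9: 9 × 8 × 2 = 144
RPN > 219: Item 3 (224), Item 6 (315).
Sum: 224 + 315 = 539.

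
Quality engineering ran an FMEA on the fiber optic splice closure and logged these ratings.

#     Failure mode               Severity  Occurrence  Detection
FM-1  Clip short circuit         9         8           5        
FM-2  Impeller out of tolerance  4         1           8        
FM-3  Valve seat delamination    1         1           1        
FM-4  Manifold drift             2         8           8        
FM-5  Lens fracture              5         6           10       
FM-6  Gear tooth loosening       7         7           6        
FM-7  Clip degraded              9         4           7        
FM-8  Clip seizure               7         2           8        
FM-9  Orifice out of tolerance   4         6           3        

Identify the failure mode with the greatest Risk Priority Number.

FM-1

RPN = Severity × Occurrence × Detection:
  FM-1: 9 × 8 × 5 = 360
  FM-2: 4 × 1 × 8 = 32
  FM-3: 1 × 1 × 1 = 1
  FM-4: 2 × 8 × 8 = 128
  FM-5: 5 × 6 × 10 = 300
  FM-6: 7 × 7 × 6 = 294
  FM-7: 9 × 4 × 7 = 252
  FM-8: 7 × 2 × 8 = 112
  FM-9: 4 × 6 × 3 = 72
Highest RPN is 360 → FM-1.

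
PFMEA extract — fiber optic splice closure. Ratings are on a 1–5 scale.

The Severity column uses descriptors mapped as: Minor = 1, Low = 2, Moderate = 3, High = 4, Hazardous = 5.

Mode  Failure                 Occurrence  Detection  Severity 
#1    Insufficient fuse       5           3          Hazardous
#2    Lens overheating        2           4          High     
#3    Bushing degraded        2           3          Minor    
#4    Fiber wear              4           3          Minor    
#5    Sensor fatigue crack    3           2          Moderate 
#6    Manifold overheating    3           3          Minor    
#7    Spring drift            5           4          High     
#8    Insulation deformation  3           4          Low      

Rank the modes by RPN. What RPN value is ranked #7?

RPN = Severity × Occurrence × Detection:
  #1: 5 × 5 × 3 = 75
  #2: 4 × 2 × 4 = 32
  #3: 1 × 2 × 3 = 6
  #4: 1 × 4 × 3 = 12
  #5: 3 × 3 × 2 = 18
  #6: 1 × 3 × 3 = 9
  #7: 4 × 5 × 4 = 80
  #8: 2 × 3 × 4 = 24
Sorted descending: 80, 75, 32, 24, 18, 12, 9, 6.
The seventh-highest RPN is 9 (#6).

9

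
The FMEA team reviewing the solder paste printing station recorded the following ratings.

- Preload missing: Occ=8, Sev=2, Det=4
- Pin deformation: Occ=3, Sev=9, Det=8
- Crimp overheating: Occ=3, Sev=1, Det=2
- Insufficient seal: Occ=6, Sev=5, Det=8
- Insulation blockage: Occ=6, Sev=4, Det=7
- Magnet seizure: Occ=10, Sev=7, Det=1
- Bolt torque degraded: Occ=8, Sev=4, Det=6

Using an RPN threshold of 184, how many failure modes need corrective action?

RPN = Severity × Occurrence × Detection:
  Preload missing: 2 × 8 × 4 = 64
  Pin deformation: 9 × 3 × 8 = 216
  Crimp overheating: 1 × 3 × 2 = 6
  Insufficient seal: 5 × 6 × 8 = 240
  Insulation blockage: 4 × 6 × 7 = 168
  Magnet seizure: 7 × 10 × 1 = 70
  Bolt torque degraded: 4 × 8 × 6 = 192
Modes with RPN ≥ 184: Pin deformation (216), Insufficient seal (240), Bolt torque degraded (192) → 3.

3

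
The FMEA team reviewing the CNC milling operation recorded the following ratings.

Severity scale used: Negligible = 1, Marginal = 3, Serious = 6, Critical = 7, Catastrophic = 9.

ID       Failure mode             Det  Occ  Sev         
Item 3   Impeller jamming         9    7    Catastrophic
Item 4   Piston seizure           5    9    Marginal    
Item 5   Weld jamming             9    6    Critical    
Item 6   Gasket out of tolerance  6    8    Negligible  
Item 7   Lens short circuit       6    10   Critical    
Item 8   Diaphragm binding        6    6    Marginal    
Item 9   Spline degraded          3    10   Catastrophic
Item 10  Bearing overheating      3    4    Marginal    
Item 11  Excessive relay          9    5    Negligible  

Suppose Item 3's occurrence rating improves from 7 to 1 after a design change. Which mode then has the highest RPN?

RPN = Severity × Occurrence × Detection:
  Item 3: 9 × 7 × 9 = 567
  Item 4: 3 × 9 × 5 = 135
  Item 5: 7 × 6 × 9 = 378
  Item 6: 1 × 8 × 6 = 48
  Item 7: 7 × 10 × 6 = 420
  Item 8: 3 × 6 × 6 = 108
  Item 9: 9 × 10 × 3 = 270
  Item 10: 3 × 4 × 3 = 36
  Item 11: 1 × 5 × 9 = 45
After action: Item 3 → 9 × 1 × 9 = 81.
Revised RPNs: Item 7=420, Item 5=378, Item 9=270, Item 4=135, Item 8=108, Item 3=81, Item 6=48, Item 11=45, Item 10=36.
Highest is now Item 7 (420).

Item 7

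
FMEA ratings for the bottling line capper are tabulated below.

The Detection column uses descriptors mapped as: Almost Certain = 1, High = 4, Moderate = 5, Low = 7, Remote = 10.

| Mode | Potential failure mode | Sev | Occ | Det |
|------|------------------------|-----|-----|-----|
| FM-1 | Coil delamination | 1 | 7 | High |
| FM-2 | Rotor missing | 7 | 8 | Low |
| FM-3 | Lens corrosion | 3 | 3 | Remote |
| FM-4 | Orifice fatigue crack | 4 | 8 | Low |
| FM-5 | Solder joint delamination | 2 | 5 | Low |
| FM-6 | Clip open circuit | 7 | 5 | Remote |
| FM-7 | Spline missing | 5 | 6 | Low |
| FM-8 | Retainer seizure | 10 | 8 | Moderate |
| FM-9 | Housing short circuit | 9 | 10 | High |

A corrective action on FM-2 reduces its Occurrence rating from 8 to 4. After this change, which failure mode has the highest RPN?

RPN = Severity × Occurrence × Detection:
  FM-1: 1 × 7 × 4 = 28
  FM-2: 7 × 8 × 7 = 392
  FM-3: 3 × 3 × 10 = 90
  FM-4: 4 × 8 × 7 = 224
  FM-5: 2 × 5 × 7 = 70
  FM-6: 7 × 5 × 10 = 350
  FM-7: 5 × 6 × 7 = 210
  FM-8: 10 × 8 × 5 = 400
  FM-9: 9 × 10 × 4 = 360
After action: FM-2 → 7 × 4 × 7 = 196.
Revised RPNs: FM-8=400, FM-9=360, FM-6=350, FM-4=224, FM-7=210, FM-2=196, FM-3=90, FM-5=70, FM-1=28.
Highest is now FM-8 (400).

FM-8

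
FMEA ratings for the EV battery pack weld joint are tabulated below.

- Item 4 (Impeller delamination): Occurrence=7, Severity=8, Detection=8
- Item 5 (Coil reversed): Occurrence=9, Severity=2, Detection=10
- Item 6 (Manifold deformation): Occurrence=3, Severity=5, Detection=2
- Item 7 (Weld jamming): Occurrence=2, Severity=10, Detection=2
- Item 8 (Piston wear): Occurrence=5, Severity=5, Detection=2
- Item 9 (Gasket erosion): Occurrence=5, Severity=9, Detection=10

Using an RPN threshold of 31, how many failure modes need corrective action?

5

RPN = Severity × Occurrence × Detection:
  Item 4: 8 × 7 × 8 = 448
  Item 5: 2 × 9 × 10 = 180
  Item 6: 5 × 3 × 2 = 30
  Item 7: 10 × 2 × 2 = 40
  Item 8: 5 × 5 × 2 = 50
  Item 9: 9 × 5 × 10 = 450
Modes with RPN ≥ 31: Item 4 (448), Item 5 (180), Item 7 (40), Item 8 (50), Item 9 (450) → 5.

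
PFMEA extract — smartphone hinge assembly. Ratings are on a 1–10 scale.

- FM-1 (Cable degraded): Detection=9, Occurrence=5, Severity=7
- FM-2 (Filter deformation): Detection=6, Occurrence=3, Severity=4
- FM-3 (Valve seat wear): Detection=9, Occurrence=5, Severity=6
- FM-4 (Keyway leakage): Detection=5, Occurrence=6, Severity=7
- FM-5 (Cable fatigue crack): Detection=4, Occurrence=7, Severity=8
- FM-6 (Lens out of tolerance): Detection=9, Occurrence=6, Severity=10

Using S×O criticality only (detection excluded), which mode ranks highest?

FM-6

Criticality = Severity × Occurrence:
  FM-1: 7 × 5 = 35
  FM-2: 4 × 3 = 12
  FM-3: 6 × 5 = 30
  FM-4: 7 × 6 = 42
  FM-5: 8 × 7 = 56
  FM-6: 10 × 6 = 60
Highest criticality is 60 → FM-6.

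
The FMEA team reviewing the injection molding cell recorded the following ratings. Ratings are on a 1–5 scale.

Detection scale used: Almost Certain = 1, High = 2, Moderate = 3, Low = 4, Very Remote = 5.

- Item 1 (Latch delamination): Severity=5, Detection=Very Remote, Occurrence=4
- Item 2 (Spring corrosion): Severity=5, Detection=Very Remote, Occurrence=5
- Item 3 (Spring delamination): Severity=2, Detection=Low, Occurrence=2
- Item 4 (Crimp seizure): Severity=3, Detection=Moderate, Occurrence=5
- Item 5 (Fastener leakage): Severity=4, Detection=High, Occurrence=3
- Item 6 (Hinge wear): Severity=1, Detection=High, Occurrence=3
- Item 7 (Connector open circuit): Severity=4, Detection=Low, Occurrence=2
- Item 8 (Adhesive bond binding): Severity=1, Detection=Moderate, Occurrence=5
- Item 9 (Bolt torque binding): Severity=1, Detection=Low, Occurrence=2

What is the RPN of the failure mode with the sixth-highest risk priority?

RPN = Severity × Occurrence × Detection:
  Item 1: 5 × 4 × 5 = 100
  Item 2: 5 × 5 × 5 = 125
  Item 3: 2 × 2 × 4 = 16
  Item 4: 3 × 5 × 3 = 45
  Item 5: 4 × 3 × 2 = 24
  Item 6: 1 × 3 × 2 = 6
  Item 7: 4 × 2 × 4 = 32
  Item 8: 1 × 5 × 3 = 15
  Item 9: 1 × 2 × 4 = 8
Sorted descending: 125, 100, 45, 32, 24, 16, 15, 8, 6.
The sixth-highest RPN is 16 (Item 3).

16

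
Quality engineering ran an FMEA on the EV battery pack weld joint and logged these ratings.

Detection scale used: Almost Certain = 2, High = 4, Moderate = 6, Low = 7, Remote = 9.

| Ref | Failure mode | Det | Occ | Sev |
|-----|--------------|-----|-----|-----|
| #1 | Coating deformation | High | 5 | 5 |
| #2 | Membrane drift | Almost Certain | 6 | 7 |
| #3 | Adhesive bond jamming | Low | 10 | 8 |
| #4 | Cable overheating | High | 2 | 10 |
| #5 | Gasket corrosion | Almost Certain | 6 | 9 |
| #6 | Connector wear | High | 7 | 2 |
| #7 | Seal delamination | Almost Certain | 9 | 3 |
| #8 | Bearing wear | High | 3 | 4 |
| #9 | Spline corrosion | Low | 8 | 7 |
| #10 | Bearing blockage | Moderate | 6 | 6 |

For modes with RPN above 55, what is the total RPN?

1596

RPN = Severity × Occurrence × Detection:
  #1: 5 × 5 × 4 = 100
  #2: 7 × 6 × 2 = 84
  #3: 8 × 10 × 7 = 560
  #4: 10 × 2 × 4 = 80
  #5: 9 × 6 × 2 = 108
  #6: 2 × 7 × 4 = 56
  #7: 3 × 9 × 2 = 54
  #8: 4 × 3 × 4 = 48
  #9: 7 × 8 × 7 = 392
  #10: 6 × 6 × 6 = 216
RPN > 55: #1 (100), #2 (84), #3 (560), #4 (80), #5 (108), #6 (56), #9 (392), #10 (216).
Sum: 100 + 84 + 560 + 80 + 108 + 56 + 392 + 216 = 1596.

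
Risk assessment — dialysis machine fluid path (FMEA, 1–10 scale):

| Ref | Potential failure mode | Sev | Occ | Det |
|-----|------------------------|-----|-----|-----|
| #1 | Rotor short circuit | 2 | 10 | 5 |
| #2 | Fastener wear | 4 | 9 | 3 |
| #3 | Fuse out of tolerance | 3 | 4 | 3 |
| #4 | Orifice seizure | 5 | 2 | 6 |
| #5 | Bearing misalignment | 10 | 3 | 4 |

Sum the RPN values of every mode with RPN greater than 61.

328

RPN = Severity × Occurrence × Detection:
  #1: 2 × 10 × 5 = 100
  #2: 4 × 9 × 3 = 108
  #3: 3 × 4 × 3 = 36
  #4: 5 × 2 × 6 = 60
  #5: 10 × 3 × 4 = 120
RPN > 61: #1 (100), #2 (108), #5 (120).
Sum: 100 + 108 + 120 = 328.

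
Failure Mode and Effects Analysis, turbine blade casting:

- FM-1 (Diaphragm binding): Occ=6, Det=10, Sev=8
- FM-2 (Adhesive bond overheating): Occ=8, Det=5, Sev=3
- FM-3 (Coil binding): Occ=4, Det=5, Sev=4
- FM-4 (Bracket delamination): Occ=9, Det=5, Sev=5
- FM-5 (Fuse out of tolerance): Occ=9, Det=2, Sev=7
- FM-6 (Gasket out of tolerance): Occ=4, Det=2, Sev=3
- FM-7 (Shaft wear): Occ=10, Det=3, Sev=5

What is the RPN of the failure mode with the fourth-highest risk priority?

126

RPN = Severity × Occurrence × Detection:
  FM-1: 8 × 6 × 10 = 480
  FM-2: 3 × 8 × 5 = 120
  FM-3: 4 × 4 × 5 = 80
  FM-4: 5 × 9 × 5 = 225
  FM-5: 7 × 9 × 2 = 126
  FM-6: 3 × 4 × 2 = 24
  FM-7: 5 × 10 × 3 = 150
Sorted descending: 480, 225, 150, 126, 120, 80, 24.
The fourth-highest RPN is 126 (FM-5).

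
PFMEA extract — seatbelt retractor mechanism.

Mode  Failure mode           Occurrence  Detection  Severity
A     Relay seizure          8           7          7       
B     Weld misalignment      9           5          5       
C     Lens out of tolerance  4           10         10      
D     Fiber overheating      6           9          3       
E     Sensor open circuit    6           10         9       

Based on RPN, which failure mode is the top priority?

E

RPN = Severity × Occurrence × Detection:
  A: 7 × 8 × 7 = 392
  B: 5 × 9 × 5 = 225
  C: 10 × 4 × 10 = 400
  D: 3 × 6 × 9 = 162
  E: 9 × 6 × 10 = 540
Highest RPN is 540 → E.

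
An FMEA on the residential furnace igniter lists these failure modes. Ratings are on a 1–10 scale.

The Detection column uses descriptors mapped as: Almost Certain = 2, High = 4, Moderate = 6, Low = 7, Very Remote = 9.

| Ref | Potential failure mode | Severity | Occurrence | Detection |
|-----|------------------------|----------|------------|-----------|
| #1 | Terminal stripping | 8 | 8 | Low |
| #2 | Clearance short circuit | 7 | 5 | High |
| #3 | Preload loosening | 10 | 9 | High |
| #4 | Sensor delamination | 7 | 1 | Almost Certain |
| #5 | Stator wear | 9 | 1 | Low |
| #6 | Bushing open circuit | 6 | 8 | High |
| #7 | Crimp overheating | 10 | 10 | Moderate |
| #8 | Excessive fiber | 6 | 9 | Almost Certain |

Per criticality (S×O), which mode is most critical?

Criticality = Severity × Occurrence:
  #1: 8 × 8 = 64
  #2: 7 × 5 = 35
  #3: 10 × 9 = 90
  #4: 7 × 1 = 7
  #5: 9 × 1 = 9
  #6: 6 × 8 = 48
  #7: 10 × 10 = 100
  #8: 6 × 9 = 54
Highest criticality is 100 → #7.

#7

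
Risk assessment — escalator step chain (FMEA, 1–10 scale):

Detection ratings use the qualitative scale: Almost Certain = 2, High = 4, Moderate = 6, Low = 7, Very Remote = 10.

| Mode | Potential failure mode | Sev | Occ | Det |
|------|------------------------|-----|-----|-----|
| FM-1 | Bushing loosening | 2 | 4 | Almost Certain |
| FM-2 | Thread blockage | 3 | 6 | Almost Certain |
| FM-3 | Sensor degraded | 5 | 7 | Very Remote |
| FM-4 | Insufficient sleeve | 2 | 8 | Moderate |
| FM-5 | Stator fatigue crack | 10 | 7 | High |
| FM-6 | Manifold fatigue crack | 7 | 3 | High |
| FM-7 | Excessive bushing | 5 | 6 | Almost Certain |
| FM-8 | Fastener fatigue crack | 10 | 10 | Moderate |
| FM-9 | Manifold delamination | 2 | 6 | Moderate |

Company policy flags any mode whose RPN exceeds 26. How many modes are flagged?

RPN = Severity × Occurrence × Detection:
  FM-1: 2 × 4 × 2 = 16
  FM-2: 3 × 6 × 2 = 36
  FM-3: 5 × 7 × 10 = 350
  FM-4: 2 × 8 × 6 = 96
  FM-5: 10 × 7 × 4 = 280
  FM-6: 7 × 3 × 4 = 84
  FM-7: 5 × 6 × 2 = 60
  FM-8: 10 × 10 × 6 = 600
  FM-9: 2 × 6 × 6 = 72
Modes with RPN > 26: FM-2 (36), FM-3 (350), FM-4 (96), FM-5 (280), FM-6 (84), FM-7 (60), FM-8 (600), FM-9 (72) → 8.

8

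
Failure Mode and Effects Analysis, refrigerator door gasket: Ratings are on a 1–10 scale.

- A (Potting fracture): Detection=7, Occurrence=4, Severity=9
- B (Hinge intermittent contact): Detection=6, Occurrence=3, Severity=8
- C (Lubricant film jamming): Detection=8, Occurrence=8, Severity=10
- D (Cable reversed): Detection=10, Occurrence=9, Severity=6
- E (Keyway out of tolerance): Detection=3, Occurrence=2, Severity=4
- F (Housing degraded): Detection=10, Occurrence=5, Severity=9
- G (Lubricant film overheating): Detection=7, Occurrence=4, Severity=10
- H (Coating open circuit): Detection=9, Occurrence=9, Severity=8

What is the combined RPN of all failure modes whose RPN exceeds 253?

2558

RPN = Severity × Occurrence × Detection:
  A: 9 × 4 × 7 = 252
  B: 8 × 3 × 6 = 144
  C: 10 × 8 × 8 = 640
  D: 6 × 9 × 10 = 540
  E: 4 × 2 × 3 = 24
  F: 9 × 5 × 10 = 450
  G: 10 × 4 × 7 = 280
  H: 8 × 9 × 9 = 648
RPN > 253: C (640), D (540), F (450), G (280), H (648).
Sum: 640 + 540 + 450 + 280 + 648 = 2558.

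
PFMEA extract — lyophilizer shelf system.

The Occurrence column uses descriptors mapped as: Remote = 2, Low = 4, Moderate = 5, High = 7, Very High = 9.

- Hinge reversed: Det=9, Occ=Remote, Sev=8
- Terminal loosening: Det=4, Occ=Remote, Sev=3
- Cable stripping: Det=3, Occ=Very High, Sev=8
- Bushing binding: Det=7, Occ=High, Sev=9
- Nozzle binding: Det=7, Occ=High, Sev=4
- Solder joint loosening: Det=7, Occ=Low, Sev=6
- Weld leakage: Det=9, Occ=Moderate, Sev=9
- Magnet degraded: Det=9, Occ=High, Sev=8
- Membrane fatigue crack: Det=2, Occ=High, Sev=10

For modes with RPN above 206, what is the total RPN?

RPN = Severity × Occurrence × Detection:
  Hinge reversed: 8 × 2 × 9 = 144
  Terminal loosening: 3 × 2 × 4 = 24
  Cable stripping: 8 × 9 × 3 = 216
  Bushing binding: 9 × 7 × 7 = 441
  Nozzle binding: 4 × 7 × 7 = 196
  Solder joint loosening: 6 × 4 × 7 = 168
  Weld leakage: 9 × 5 × 9 = 405
  Magnet degraded: 8 × 7 × 9 = 504
  Membrane fatigue crack: 10 × 7 × 2 = 140
RPN > 206: Cable stripping (216), Bushing binding (441), Weld leakage (405), Magnet degraded (504).
Sum: 216 + 441 + 405 + 504 = 1566.

1566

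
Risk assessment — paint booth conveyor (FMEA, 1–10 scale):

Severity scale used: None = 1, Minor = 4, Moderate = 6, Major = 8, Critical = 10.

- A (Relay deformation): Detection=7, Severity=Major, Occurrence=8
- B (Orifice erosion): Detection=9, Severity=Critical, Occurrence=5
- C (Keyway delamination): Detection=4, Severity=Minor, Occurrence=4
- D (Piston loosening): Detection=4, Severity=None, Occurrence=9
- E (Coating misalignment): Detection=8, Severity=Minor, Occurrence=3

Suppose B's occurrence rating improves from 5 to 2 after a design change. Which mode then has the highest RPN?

A

RPN = Severity × Occurrence × Detection:
  A: 8 × 8 × 7 = 448
  B: 10 × 5 × 9 = 450
  C: 4 × 4 × 4 = 64
  D: 1 × 9 × 4 = 36
  E: 4 × 3 × 8 = 96
After action: B → 10 × 2 × 9 = 180.
Revised RPNs: A=448, B=180, E=96, C=64, D=36.
Highest is now A (448).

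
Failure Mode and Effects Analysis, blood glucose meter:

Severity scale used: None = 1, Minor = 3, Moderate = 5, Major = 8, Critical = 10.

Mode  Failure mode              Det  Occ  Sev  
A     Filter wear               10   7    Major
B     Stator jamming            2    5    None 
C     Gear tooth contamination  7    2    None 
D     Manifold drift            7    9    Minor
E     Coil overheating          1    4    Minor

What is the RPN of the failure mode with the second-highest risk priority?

189

RPN = Severity × Occurrence × Detection:
  A: 8 × 7 × 10 = 560
  B: 1 × 5 × 2 = 10
  C: 1 × 2 × 7 = 14
  D: 3 × 9 × 7 = 189
  E: 3 × 4 × 1 = 12
Sorted descending: 560, 189, 14, 12, 10.
The second-highest RPN is 189 (D).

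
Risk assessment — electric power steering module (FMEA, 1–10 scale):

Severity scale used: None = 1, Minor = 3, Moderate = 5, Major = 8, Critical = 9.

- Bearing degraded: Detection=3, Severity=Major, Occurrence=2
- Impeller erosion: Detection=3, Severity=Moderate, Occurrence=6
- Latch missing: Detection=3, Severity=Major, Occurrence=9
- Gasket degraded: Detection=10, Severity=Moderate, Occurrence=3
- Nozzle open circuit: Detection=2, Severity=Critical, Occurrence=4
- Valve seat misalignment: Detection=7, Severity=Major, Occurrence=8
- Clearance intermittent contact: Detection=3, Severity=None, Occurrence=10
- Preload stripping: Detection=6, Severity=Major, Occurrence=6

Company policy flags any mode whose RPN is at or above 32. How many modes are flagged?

7

RPN = Severity × Occurrence × Detection:
  Bearing degraded: 8 × 2 × 3 = 48
  Impeller erosion: 5 × 6 × 3 = 90
  Latch missing: 8 × 9 × 3 = 216
  Gasket degraded: 5 × 3 × 10 = 150
  Nozzle open circuit: 9 × 4 × 2 = 72
  Valve seat misalignment: 8 × 8 × 7 = 448
  Clearance intermittent contact: 1 × 10 × 3 = 30
  Preload stripping: 8 × 6 × 6 = 288
Modes with RPN ≥ 32: Bearing degraded (48), Impeller erosion (90), Latch missing (216), Gasket degraded (150), Nozzle open circuit (72), Valve seat misalignment (448), Preload stripping (288) → 7.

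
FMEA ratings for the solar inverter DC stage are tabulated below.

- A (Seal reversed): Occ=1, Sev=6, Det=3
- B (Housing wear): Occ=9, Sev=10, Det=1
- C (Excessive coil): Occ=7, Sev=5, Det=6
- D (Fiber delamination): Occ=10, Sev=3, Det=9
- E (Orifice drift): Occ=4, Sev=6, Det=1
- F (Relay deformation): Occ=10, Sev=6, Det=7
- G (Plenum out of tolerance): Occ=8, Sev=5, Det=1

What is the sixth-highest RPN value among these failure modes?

24

RPN = Severity × Occurrence × Detection:
  A: 6 × 1 × 3 = 18
  B: 10 × 9 × 1 = 90
  C: 5 × 7 × 6 = 210
  D: 3 × 10 × 9 = 270
  E: 6 × 4 × 1 = 24
  F: 6 × 10 × 7 = 420
  G: 5 × 8 × 1 = 40
Sorted descending: 420, 270, 210, 90, 40, 24, 18.
The sixth-highest RPN is 24 (E).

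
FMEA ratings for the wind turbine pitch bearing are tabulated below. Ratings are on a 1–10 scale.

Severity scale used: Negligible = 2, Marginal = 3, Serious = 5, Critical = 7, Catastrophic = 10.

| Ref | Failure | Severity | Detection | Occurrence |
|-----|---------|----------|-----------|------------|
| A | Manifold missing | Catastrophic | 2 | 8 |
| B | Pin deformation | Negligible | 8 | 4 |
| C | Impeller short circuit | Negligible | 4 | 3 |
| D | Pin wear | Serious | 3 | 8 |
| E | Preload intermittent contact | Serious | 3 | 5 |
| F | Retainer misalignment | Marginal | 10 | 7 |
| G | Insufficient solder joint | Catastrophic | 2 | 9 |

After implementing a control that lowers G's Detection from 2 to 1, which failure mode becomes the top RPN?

RPN = Severity × Occurrence × Detection:
  A: 10 × 8 × 2 = 160
  B: 2 × 4 × 8 = 64
  C: 2 × 3 × 4 = 24
  D: 5 × 8 × 3 = 120
  E: 5 × 5 × 3 = 75
  F: 3 × 7 × 10 = 210
  G: 10 × 9 × 2 = 180
After action: G → 10 × 9 × 1 = 90.
Revised RPNs: F=210, A=160, D=120, G=90, E=75, B=64, C=24.
Highest is now F (210).

F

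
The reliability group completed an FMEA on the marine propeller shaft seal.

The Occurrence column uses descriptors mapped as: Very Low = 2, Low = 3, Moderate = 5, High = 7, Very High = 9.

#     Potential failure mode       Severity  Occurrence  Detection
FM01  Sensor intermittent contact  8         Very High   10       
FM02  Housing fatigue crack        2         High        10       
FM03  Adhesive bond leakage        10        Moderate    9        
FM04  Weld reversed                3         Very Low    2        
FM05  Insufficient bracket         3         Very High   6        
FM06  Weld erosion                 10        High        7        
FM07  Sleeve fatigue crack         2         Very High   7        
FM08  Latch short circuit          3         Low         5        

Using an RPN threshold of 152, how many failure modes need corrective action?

4

RPN = Severity × Occurrence × Detection:
  FM01: 8 × 9 × 10 = 720
  FM02: 2 × 7 × 10 = 140
  FM03: 10 × 5 × 9 = 450
  FM04: 3 × 2 × 2 = 12
  FM05: 3 × 9 × 6 = 162
  FM06: 10 × 7 × 7 = 490
  FM07: 2 × 9 × 7 = 126
  FM08: 3 × 3 × 5 = 45
Modes with RPN ≥ 152: FM01 (720), FM03 (450), FM05 (162), FM06 (490) → 4.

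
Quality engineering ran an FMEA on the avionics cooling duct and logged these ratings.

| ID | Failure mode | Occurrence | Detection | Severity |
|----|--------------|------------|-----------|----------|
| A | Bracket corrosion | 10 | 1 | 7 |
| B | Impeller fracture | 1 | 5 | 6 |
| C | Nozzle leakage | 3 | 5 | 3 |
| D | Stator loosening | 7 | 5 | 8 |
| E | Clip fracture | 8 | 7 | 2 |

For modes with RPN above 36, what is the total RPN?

RPN = Severity × Occurrence × Detection:
  A: 7 × 10 × 1 = 70
  B: 6 × 1 × 5 = 30
  C: 3 × 3 × 5 = 45
  D: 8 × 7 × 5 = 280
  E: 2 × 8 × 7 = 112
RPN > 36: A (70), C (45), D (280), E (112).
Sum: 70 + 45 + 280 + 112 = 507.

507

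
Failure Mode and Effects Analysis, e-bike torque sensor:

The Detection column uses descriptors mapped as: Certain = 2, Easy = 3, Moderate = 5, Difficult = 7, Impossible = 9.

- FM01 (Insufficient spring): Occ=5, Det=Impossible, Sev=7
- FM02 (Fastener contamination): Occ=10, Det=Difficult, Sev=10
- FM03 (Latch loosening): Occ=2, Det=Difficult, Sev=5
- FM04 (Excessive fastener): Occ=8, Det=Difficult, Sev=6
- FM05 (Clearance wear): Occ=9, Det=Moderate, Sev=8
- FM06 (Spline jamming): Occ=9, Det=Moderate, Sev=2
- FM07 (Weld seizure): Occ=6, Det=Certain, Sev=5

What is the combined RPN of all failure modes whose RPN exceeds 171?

RPN = Severity × Occurrence × Detection:
  FM01: 7 × 5 × 9 = 315
  FM02: 10 × 10 × 7 = 700
  FM03: 5 × 2 × 7 = 70
  FM04: 6 × 8 × 7 = 336
  FM05: 8 × 9 × 5 = 360
  FM06: 2 × 9 × 5 = 90
  FM07: 5 × 6 × 2 = 60
RPN > 171: FM01 (315), FM02 (700), FM04 (336), FM05 (360).
Sum: 315 + 700 + 336 + 360 = 1711.

1711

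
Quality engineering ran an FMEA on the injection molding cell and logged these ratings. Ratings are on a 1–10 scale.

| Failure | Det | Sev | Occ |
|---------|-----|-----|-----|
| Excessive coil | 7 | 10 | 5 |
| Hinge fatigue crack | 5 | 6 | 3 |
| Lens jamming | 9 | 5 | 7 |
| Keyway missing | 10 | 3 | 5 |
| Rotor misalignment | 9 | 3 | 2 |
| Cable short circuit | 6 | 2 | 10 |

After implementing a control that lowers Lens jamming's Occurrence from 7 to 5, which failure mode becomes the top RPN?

RPN = Severity × Occurrence × Detection:
  Excessive coil: 10 × 5 × 7 = 350
  Hinge fatigue crack: 6 × 3 × 5 = 90
  Lens jamming: 5 × 7 × 9 = 315
  Keyway missing: 3 × 5 × 10 = 150
  Rotor misalignment: 3 × 2 × 9 = 54
  Cable short circuit: 2 × 10 × 6 = 120
After action: Lens jamming → 5 × 5 × 9 = 225.
Revised RPNs: Excessive coil=350, Lens jamming=225, Keyway missing=150, Cable short circuit=120, Hinge fatigue crack=90, Rotor misalignment=54.
Highest is now Excessive coil (350).

Excessive coil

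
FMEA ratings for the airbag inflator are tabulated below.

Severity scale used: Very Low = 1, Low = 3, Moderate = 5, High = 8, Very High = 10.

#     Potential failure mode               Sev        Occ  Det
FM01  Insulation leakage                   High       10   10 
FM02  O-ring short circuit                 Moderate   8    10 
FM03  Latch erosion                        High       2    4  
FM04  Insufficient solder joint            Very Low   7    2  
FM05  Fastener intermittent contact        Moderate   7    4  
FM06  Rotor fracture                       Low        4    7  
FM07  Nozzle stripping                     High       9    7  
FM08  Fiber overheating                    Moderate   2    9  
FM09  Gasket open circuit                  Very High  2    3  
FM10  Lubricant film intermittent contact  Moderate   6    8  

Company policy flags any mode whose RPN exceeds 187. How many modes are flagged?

RPN = Severity × Occurrence × Detection:
  FM01: 8 × 10 × 10 = 800
  FM02: 5 × 8 × 10 = 400
  FM03: 8 × 2 × 4 = 64
  FM04: 1 × 7 × 2 = 14
  FM05: 5 × 7 × 4 = 140
  FM06: 3 × 4 × 7 = 84
  FM07: 8 × 9 × 7 = 504
  FM08: 5 × 2 × 9 = 90
  FM09: 10 × 2 × 3 = 60
  FM10: 5 × 6 × 8 = 240
Modes with RPN > 187: FM01 (800), FM02 (400), FM07 (504), FM10 (240) → 4.

4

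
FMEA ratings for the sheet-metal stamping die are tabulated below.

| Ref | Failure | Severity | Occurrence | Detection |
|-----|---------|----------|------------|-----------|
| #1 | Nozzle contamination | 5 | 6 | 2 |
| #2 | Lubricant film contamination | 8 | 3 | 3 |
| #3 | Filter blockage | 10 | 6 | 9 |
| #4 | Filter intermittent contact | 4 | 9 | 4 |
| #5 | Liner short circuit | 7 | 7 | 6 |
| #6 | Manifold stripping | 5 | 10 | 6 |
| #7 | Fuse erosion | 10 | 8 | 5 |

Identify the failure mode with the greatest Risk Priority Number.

RPN = Severity × Occurrence × Detection:
  #1: 5 × 6 × 2 = 60
  #2: 8 × 3 × 3 = 72
  #3: 10 × 6 × 9 = 540
  #4: 4 × 9 × 4 = 144
  #5: 7 × 7 × 6 = 294
  #6: 5 × 10 × 6 = 300
  #7: 10 × 8 × 5 = 400
Highest RPN is 540 → #3.

#3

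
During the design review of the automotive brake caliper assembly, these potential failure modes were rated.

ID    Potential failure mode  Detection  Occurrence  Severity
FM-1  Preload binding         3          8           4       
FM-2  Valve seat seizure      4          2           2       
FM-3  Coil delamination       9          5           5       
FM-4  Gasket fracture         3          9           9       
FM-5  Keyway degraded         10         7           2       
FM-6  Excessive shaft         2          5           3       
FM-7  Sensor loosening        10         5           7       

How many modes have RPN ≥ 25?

RPN = Severity × Occurrence × Detection:
  FM-1: 4 × 8 × 3 = 96
  FM-2: 2 × 2 × 4 = 16
  FM-3: 5 × 5 × 9 = 225
  FM-4: 9 × 9 × 3 = 243
  FM-5: 2 × 7 × 10 = 140
  FM-6: 3 × 5 × 2 = 30
  FM-7: 7 × 5 × 10 = 350
Modes with RPN ≥ 25: FM-1 (96), FM-3 (225), FM-4 (243), FM-5 (140), FM-6 (30), FM-7 (350) → 6.

6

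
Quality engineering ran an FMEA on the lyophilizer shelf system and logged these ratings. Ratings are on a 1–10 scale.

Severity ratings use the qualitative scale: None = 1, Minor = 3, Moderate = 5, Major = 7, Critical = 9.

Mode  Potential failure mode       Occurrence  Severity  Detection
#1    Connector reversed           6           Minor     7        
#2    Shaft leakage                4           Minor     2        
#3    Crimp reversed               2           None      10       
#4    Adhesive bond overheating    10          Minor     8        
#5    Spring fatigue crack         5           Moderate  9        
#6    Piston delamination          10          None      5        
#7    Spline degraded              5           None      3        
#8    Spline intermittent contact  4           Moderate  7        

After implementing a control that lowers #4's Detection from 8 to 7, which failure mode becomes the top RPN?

#5

RPN = Severity × Occurrence × Detection:
  #1: 3 × 6 × 7 = 126
  #2: 3 × 4 × 2 = 24
  #3: 1 × 2 × 10 = 20
  #4: 3 × 10 × 8 = 240
  #5: 5 × 5 × 9 = 225
  #6: 1 × 10 × 5 = 50
  #7: 1 × 5 × 3 = 15
  #8: 5 × 4 × 7 = 140
After action: #4 → 3 × 10 × 7 = 210.
Revised RPNs: #5=225, #4=210, #8=140, #1=126, #6=50, #2=24, #3=20, #7=15.
Highest is now #5 (225).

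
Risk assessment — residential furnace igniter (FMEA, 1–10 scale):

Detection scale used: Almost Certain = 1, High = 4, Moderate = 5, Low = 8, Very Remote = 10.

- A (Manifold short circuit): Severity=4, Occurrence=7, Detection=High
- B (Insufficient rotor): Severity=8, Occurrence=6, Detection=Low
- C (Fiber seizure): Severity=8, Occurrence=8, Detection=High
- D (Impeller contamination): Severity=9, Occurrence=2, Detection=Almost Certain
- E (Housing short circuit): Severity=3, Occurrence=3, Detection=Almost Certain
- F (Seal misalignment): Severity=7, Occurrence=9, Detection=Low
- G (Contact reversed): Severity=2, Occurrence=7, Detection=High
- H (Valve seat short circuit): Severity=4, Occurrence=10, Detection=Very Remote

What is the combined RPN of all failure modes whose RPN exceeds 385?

RPN = Severity × Occurrence × Detection:
  A: 4 × 7 × 4 = 112
  B: 8 × 6 × 8 = 384
  C: 8 × 8 × 4 = 256
  D: 9 × 2 × 1 = 18
  E: 3 × 3 × 1 = 9
  F: 7 × 9 × 8 = 504
  G: 2 × 7 × 4 = 56
  H: 4 × 10 × 10 = 400
RPN > 385: F (504), H (400).
Sum: 504 + 400 = 904.

904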